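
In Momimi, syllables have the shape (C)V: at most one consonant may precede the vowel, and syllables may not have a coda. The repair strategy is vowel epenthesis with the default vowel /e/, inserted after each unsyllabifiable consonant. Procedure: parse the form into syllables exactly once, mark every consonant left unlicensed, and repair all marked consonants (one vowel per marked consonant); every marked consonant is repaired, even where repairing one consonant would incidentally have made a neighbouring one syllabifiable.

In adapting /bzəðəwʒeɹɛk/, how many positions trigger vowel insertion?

3

The unsyllabifiable consonants are /b/, /w/, /k/; each receives one epenthetic vowel.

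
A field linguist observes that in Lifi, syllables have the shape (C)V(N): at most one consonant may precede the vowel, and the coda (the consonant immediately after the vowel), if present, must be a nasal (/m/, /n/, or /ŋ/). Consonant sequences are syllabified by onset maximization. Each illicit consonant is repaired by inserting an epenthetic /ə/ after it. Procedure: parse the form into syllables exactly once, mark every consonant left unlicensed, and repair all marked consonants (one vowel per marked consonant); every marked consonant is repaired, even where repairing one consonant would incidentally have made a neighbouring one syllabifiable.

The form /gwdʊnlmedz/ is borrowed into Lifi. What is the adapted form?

Under (C)V(N), the unsyllabifiable consonants are /g/, /w/, /l/, /d/, /z/ (only a nasal (/m/, /n/, or /ŋ/) is licensed in coda position; onsets are limited to one consonant).
Each unlicensed consonant becomes the onset of a new syllable: /g/ → /gə/, /w/ → /wə/, /l/ → /lə/, /d/ → /də/, /z/ → /zə/.

gəwədʊnləmedəzə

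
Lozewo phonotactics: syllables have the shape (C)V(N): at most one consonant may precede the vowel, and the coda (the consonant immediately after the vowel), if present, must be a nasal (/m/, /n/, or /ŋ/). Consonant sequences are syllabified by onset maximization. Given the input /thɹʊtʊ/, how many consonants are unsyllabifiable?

Under (C)V(N), the unsyllabifiable consonants are /t/, /h/ (only a nasal (/m/, /n/, or /ŋ/) is licensed in coda position; onsets are limited to one consonant).

2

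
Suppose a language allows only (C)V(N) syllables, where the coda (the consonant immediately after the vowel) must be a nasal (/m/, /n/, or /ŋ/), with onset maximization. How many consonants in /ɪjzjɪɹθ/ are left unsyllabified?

4

Under (C)V(N), the unsyllabifiable consonants are /j/, /z/, /ɹ/, /θ/ (only a nasal (/m/, /n/, or /ŋ/) is licensed in coda position; onsets are limited to one consonant).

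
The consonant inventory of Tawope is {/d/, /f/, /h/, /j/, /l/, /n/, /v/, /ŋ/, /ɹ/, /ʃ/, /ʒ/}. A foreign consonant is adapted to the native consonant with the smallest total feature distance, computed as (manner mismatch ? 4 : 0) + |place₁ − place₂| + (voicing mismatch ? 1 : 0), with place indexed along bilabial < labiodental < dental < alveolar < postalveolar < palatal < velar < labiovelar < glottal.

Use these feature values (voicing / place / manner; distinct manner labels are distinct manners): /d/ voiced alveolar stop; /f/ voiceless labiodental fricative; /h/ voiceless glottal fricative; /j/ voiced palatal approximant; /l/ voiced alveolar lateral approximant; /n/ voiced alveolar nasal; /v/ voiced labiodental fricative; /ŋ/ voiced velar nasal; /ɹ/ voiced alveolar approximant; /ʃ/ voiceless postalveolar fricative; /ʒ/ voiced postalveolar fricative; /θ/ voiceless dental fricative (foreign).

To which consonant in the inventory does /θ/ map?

/f/ is closest: same manner (fricative), place distance 1 (dental→labiodental), same voicing; total 1. Next closest is /v/ at distance 2.

f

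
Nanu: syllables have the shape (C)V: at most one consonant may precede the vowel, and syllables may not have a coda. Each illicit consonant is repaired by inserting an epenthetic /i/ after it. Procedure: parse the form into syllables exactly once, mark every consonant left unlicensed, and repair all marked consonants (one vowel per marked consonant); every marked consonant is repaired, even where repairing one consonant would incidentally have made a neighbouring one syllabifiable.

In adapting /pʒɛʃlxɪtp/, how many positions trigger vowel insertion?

5

The unsyllabifiable consonants are /p/, /ʃ/, /l/, /t/, /p/; each receives one epenthetic vowel.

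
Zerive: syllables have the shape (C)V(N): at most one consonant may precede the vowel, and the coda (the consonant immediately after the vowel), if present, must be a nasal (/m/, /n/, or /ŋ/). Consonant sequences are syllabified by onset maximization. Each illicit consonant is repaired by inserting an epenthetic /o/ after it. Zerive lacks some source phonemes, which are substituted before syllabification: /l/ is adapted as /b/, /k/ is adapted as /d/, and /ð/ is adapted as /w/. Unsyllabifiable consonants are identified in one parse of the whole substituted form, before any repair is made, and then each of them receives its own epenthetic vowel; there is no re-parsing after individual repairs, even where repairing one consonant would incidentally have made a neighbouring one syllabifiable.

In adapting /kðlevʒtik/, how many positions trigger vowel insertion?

5

After substitution the input is /dwbevʒtid/.
The unsyllabifiable consonants are /d/, /w/, /v/, /ʒ/, /d/; each receives one epenthetic vowel.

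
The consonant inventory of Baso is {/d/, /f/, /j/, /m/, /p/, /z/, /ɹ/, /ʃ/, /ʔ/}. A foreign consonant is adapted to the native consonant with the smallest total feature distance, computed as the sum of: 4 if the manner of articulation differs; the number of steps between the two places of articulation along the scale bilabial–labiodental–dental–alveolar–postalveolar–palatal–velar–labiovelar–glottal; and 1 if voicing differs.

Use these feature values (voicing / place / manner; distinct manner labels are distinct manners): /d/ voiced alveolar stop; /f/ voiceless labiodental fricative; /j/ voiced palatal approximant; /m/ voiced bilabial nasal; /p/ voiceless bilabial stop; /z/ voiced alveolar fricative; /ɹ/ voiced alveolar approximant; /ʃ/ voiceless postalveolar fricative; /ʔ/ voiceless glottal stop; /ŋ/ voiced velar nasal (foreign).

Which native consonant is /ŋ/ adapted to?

j

/j/ is closest: manner differs (nasal→approximant, +4), place distance 1 (velar→palatal), same voicing; total 5. Next closest is /m/ at distance 6.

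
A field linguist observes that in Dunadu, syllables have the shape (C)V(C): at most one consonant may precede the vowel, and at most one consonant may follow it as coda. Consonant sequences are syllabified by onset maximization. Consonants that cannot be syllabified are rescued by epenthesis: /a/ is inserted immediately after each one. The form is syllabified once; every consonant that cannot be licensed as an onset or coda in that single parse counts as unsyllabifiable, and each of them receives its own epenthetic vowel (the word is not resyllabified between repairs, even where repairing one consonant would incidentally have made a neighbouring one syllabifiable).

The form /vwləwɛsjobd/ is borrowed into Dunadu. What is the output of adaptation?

vawaləwɛsjobda

The consonants /v/, /w/, /d/ cannot be parsed into a legal (C)V(C) syllable (at most one coda consonant is licensed; onsets are limited to one consonant).
Epenthesis after each stranded consonant: /v/ → /va/, /w/ → /wa/, /d/ → /da/.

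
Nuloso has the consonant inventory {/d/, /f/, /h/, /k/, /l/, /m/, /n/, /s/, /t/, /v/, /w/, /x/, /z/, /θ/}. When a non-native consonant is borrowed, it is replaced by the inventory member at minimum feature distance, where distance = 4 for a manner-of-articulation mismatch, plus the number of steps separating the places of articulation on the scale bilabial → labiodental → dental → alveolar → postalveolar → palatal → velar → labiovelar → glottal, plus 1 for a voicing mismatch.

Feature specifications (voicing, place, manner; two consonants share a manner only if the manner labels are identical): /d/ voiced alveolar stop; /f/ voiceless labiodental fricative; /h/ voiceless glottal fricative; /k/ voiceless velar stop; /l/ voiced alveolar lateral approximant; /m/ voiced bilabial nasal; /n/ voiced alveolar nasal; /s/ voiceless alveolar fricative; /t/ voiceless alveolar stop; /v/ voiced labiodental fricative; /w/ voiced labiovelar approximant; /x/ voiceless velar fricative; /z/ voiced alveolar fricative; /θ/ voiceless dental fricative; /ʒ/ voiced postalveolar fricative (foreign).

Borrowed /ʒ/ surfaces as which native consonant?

z

/z/ is closest: same manner (fricative), place distance 1 (postalveolar→alveolar), same voicing; total 1. Next closest is /s/ at distance 2.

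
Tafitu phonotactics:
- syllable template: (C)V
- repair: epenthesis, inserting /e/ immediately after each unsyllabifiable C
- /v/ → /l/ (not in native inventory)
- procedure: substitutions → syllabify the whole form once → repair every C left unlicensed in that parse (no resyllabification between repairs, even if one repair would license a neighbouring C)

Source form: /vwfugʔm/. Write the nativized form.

lewefugeʔeme

Substitution: /v/ → /l/, giving /lwfugʔm/.
Under (C)V, the unsyllabifiable consonants are /l/, /w/, /g/, /ʔ/, /m/ (no codas are permitted; onsets are limited to one consonant).
Epenthesis after each stranded consonant: /l/ → /le/, /w/ → /we/, /g/ → /ge/, /ʔ/ → /ʔe/, /m/ → /me/.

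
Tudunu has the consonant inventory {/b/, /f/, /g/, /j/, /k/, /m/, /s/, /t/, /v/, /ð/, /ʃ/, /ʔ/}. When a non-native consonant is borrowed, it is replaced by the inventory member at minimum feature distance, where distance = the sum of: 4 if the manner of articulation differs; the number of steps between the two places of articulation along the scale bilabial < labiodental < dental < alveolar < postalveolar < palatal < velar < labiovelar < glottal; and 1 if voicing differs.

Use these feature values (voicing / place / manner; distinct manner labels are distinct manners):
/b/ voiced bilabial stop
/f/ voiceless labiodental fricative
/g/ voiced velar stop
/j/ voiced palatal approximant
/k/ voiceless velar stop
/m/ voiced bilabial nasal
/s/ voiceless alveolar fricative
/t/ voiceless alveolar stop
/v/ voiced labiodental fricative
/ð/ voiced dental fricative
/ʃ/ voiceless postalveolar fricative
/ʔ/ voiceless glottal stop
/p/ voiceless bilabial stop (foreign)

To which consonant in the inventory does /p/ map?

b

/b/ is closest: same manner (stop), place distance 0 (bilabial→bilabial), voicing differs (+1); total 1. Next closest is /t/ at distance 3.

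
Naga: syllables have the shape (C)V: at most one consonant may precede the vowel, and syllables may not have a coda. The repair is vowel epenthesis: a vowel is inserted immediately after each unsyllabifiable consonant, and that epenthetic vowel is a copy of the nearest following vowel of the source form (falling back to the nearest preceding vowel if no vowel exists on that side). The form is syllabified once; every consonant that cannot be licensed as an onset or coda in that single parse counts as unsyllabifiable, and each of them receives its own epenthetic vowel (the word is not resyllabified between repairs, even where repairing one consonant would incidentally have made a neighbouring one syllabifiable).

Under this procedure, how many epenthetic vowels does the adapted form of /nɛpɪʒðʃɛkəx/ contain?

The unsyllabifiable consonants are /ʒ/, /ð/, /x/; each receives one epenthetic vowel.

3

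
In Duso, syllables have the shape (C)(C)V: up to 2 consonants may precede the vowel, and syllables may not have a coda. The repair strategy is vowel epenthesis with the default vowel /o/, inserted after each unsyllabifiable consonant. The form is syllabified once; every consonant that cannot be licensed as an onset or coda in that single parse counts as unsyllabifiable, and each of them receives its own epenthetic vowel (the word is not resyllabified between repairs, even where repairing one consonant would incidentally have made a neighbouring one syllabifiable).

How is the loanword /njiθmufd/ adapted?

njiθmufodo

The consonants /f/, /d/ cannot be parsed into a legal (C)(C)V syllable (no codas are permitted; onsets may contain at most 2 consonants).
Inserting the epenthetic vowel yields /f/ → /fo/, /d/ → /do/.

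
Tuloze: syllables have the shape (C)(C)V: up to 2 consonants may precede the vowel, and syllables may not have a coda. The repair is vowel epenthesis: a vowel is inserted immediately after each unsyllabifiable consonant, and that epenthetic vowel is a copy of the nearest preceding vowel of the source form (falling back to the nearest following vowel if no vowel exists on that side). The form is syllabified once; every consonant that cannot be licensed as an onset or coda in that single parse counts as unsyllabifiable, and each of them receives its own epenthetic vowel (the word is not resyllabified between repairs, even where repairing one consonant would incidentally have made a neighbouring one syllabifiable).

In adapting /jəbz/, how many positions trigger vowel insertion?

2

The unsyllabifiable consonants are /b/, /z/; each receives one epenthetic vowel.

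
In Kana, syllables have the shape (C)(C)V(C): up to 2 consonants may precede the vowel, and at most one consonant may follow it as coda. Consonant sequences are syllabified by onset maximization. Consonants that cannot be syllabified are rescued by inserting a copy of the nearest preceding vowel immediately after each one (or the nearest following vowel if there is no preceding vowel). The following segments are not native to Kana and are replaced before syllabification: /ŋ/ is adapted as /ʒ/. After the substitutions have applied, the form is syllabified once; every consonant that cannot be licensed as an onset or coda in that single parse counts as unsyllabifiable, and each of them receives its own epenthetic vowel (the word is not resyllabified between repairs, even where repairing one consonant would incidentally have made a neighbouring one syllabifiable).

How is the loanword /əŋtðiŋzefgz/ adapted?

Substitution: /ŋ/ → /ʒ/, giving /əʒtðiʒzefgz/.
Syllabifying with onset maximization leaves /g/, /z/ stranded (at most one coda consonant is licensed; onsets may contain at most 2 consonants).
Epenthesis after each stranded consonant: /g/ → /ge/, /z/ → /ze/.

əʒtðiʒzefgeze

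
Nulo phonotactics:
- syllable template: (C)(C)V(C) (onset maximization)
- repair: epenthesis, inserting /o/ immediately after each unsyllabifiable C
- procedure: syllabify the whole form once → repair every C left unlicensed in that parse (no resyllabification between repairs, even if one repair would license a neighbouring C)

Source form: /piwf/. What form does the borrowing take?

piwfo

The consonants /f/ cannot be parsed into a legal (C)(C)V(C) syllable (at most one coda consonant is licensed; onsets may contain at most 2 consonants).
Epenthesis after each stranded consonant: /f/ → /fo/.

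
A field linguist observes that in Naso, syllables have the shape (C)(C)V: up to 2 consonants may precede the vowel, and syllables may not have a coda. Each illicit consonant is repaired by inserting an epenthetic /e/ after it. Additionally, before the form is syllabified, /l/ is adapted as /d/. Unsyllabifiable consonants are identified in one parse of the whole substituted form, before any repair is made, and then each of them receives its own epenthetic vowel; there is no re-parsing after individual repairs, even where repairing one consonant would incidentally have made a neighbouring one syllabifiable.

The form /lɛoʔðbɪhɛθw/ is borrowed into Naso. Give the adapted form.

dɛoʔeðbɪhɛθewe

Substitution: /l/ → /d/, giving /dɛoʔðbɪhɛθw/.
The consonants /ʔ/, /θ/, /w/ cannot be parsed into a legal (C)(C)V syllable (no codas are permitted; onsets may contain at most 2 consonants).
Inserting the epenthetic vowel yields /ʔ/ → /ʔe/, /θ/ → /θe/, /w/ → /we/.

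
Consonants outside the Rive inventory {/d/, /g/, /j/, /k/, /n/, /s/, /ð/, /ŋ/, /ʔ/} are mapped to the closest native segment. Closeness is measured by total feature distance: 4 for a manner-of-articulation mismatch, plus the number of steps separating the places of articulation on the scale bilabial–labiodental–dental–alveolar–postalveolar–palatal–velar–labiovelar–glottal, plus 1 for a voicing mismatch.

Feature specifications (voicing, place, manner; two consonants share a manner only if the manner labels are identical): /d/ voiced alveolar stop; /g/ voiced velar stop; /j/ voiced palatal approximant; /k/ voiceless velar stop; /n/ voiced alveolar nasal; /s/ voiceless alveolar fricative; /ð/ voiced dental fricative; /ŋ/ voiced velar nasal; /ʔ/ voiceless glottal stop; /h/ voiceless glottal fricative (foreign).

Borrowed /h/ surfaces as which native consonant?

ʔ

/ʔ/ is closest: manner differs (fricative→stop, +4), place distance 0 (glottal→glottal), same voicing; total 4. Next closest is /s/ at distance 5.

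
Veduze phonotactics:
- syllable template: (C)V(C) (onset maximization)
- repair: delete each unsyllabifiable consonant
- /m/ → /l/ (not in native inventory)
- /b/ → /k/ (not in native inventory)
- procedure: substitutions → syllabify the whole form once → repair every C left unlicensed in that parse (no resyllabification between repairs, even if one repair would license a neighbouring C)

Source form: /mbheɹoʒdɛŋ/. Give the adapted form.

heɹoʒdɛŋ

Substitution: /m/ → /l/, /b/ → /k/, giving /lkheɹoʒdɛŋ/.
Under (C)V(C), the unsyllabifiable consonants are /l/, /k/ (at most one coda consonant is licensed; onsets are limited to one consonant).
Deletion applies to /l/, /k/.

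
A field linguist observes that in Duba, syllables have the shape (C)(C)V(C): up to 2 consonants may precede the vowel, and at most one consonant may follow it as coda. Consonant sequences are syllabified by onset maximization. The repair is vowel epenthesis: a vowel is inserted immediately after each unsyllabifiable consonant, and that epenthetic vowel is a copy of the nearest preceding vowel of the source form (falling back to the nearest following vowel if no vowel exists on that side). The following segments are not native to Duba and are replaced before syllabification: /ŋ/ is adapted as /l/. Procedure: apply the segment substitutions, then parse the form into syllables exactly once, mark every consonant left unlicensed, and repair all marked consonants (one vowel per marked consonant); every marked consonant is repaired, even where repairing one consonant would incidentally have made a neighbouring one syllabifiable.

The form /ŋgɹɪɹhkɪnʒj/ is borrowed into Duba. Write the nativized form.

Substitution: /ŋ/ → /l/, giving /lgɹɪɹhkɪnʒj/.
Syllabifying with onset maximization leaves /l/, /ʒ/, /j/ stranded (at most one coda consonant is licensed; onsets may contain at most 2 consonants).
Epenthesis after each stranded consonant: /l/ → /lɪ/, /ʒ/ → /ʒɪ/, /j/ → /jɪ/.

lɪgɹɪɹhkɪnʒɪjɪ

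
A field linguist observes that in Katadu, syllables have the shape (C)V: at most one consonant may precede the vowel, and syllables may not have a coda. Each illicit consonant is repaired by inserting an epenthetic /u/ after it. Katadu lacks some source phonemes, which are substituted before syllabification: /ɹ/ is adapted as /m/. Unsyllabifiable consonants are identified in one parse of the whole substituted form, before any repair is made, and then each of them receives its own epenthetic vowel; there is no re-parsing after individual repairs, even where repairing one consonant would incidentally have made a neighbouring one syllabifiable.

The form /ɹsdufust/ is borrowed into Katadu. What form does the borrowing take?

Substitution: /ɹ/ → /m/, giving /msdufust/.
The consonants /m/, /s/, /s/, /t/ cannot be parsed into a legal (C)V syllable (no codas are permitted; onsets are limited to one consonant).
Each unlicensed consonant becomes the onset of a new syllable: /m/ → /mu/, /s/ → /su/, /s/ → /su/, /t/ → /tu/.

musudufusutu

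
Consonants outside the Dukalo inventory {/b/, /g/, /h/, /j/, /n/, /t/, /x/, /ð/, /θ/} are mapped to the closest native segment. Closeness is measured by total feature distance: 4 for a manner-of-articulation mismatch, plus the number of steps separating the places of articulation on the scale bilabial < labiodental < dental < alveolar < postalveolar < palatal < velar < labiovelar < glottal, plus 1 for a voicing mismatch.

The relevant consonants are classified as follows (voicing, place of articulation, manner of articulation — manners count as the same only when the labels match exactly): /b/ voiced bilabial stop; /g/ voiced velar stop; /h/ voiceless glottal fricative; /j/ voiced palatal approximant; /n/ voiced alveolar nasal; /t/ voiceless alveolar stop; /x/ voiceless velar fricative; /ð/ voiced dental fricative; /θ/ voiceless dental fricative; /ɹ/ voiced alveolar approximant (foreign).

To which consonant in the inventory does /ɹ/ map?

j

/j/ is closest: same manner (approximant), place distance 2 (alveolar→palatal), same voicing; total 2. Next closest is /n/ at distance 4.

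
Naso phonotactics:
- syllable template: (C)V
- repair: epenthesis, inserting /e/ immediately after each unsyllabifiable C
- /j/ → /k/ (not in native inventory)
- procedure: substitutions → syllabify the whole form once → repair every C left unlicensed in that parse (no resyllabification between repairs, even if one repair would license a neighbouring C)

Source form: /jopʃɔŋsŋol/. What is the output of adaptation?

kopeʃɔŋeseŋole

Substitution: /j/ → /k/, giving /kopʃɔŋsŋol/.
Under (C)V, the unsyllabifiable consonants are /p/, /ŋ/, /s/, /l/ (no codas are permitted; onsets are limited to one consonant).
Inserting the epenthetic vowel yields /p/ → /pe/, /ŋ/ → /ŋe/, /s/ → /se/, /l/ → /le/.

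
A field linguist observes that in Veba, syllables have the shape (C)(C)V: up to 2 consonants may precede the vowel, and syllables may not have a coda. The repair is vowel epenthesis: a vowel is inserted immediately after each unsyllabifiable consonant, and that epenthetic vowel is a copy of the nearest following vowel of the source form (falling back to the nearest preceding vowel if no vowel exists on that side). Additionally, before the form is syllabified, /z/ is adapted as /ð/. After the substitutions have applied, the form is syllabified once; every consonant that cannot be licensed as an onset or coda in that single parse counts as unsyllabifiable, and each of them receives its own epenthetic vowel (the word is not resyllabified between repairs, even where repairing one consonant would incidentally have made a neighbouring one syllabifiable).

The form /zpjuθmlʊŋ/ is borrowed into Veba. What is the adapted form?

Substitution: /z/ → /ð/, giving /ðpjuθmlʊŋ/.
Under (C)(C)V, the unsyllabifiable consonants are /ð/, /θ/, /ŋ/ (no codas are permitted; onsets may contain at most 2 consonants).
Inserting the epenthetic vowel yields /ð/ → /ðu/, /θ/ → /θʊ/, /ŋ/ → /ŋʊ/.

ðupjuθʊmlʊŋʊ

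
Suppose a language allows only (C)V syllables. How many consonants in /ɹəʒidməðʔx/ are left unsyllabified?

4

Under (C)V, the unsyllabifiable consonants are /d/, /ð/, /ʔ/, /x/ (no codas are permitted; onsets are limited to one consonant).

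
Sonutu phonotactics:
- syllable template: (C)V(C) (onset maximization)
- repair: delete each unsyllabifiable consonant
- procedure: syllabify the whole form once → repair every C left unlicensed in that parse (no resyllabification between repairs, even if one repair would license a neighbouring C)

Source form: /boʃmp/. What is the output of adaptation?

boʃ

Syllabifying with onset maximization leaves /m/, /p/ stranded (at most one coda consonant is licensed; onsets are limited to one consonant).
Deletion applies to /m/, /p/.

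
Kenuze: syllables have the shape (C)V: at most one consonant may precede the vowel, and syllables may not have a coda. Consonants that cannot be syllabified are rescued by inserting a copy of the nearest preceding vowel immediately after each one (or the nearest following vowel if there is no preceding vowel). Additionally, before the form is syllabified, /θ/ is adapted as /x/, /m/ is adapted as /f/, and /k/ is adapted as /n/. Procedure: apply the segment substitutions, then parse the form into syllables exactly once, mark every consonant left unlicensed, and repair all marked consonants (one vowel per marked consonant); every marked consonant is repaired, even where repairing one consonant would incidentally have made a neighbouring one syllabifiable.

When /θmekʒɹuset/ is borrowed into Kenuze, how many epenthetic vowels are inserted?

4

After substitution the input is /xfenʒɹuset/.
The unsyllabifiable consonants are /x/, /n/, /ʒ/, /t/; each receives one epenthetic vowel.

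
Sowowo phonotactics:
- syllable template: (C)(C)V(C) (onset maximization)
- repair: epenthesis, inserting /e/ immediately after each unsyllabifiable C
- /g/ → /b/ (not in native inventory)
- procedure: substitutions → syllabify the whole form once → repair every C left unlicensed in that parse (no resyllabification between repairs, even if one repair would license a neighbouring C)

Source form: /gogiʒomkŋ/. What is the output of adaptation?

Substitution: /g/ → /b/, giving /bobiʒomkŋ/.
Under (C)(C)V(C), the unsyllabifiable consonants are /k/, /ŋ/ (at most one coda consonant is licensed; onsets may contain at most 2 consonants).
Epenthesis after each stranded consonant: /k/ → /ke/, /ŋ/ → /ŋe/.

bobiʒomkeŋe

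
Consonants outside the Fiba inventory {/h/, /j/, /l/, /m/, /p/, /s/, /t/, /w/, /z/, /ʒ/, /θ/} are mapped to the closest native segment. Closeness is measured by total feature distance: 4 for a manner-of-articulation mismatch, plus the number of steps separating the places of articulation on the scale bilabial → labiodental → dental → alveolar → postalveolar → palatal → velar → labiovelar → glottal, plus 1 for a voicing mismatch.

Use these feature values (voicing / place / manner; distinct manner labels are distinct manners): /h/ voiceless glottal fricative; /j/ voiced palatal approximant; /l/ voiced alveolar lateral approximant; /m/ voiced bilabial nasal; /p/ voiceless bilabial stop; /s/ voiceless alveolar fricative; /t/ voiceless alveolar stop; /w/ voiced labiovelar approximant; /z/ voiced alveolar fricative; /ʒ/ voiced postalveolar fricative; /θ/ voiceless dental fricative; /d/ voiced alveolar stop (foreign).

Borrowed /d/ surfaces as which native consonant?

/t/ is closest: same manner (stop), place distance 0 (alveolar→alveolar), voicing differs (+1); total 1. Next closest is /l/ at distance 4.

t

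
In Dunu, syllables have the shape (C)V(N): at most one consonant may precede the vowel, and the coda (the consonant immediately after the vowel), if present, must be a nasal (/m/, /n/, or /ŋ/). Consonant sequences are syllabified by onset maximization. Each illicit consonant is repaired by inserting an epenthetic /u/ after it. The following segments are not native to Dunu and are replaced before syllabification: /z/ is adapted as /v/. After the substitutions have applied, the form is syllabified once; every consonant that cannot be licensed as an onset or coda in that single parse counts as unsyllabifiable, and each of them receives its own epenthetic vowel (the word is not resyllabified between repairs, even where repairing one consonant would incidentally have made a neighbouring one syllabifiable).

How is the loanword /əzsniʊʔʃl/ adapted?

əvusuniʊʔuʃulu

Substitution: /z/ → /v/, giving /əvsniʊʔʃl/.
Under (C)V(N), the unsyllabifiable consonants are /v/, /s/, /ʔ/, /ʃ/, /l/ (only a nasal (/m/, /n/, or /ŋ/) is licensed in coda position; onsets are limited to one consonant).
Epenthesis after each stranded consonant: /v/ → /vu/, /s/ → /su/, /ʔ/ → /ʔu/, /ʃ/ → /ʃu/, /l/ → /lu/.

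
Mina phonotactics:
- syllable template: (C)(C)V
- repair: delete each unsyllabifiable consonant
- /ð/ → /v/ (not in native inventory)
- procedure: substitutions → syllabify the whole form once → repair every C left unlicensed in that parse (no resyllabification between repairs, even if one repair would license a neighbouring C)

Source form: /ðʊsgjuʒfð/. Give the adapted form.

vʊgju

Substitution: /ð/ → /v/, giving /vʊsgjuʒfv/.
Under (C)(C)V, the unsyllabifiable consonants are /s/, /ʒ/, /f/, /v/ (no codas are permitted; onsets may contain at most 2 consonants).
Each unlicensed consonant is deleted: /s/, /ʒ/, /f/, /v/.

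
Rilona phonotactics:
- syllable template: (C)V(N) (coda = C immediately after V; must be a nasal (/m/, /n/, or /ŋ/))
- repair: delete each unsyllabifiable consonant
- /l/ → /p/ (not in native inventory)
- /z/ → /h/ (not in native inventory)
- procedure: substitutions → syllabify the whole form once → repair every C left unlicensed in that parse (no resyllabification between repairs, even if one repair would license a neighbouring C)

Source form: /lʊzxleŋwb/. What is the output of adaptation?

pʊpeŋ

Substitution: /l/ → /p/, /z/ → /h/, giving /pʊhxpeŋwb/.
Under (C)V(N), the unsyllabifiable consonants are /h/, /x/, /w/, /b/ (only a nasal (/m/, /n/, or /ŋ/) is licensed in coda position; onsets are limited to one consonant).
Deleting the stranded consonants removes /h/, /x/, /w/, /b/.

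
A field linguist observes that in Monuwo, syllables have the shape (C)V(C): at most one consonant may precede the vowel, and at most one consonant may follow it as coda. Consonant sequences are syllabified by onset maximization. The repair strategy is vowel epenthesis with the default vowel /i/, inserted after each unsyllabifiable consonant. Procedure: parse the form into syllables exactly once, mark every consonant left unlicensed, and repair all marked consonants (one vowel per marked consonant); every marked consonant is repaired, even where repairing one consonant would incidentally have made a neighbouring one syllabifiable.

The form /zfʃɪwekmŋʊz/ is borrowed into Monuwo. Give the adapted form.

The consonants /z/, /f/, /m/ cannot be parsed into a legal (C)V(C) syllable (at most one coda consonant is licensed; onsets are limited to one consonant).
Epenthesis after each stranded consonant: /z/ → /zi/, /f/ → /fi/, /m/ → /mi/.

zifiʃɪwekmiŋʊz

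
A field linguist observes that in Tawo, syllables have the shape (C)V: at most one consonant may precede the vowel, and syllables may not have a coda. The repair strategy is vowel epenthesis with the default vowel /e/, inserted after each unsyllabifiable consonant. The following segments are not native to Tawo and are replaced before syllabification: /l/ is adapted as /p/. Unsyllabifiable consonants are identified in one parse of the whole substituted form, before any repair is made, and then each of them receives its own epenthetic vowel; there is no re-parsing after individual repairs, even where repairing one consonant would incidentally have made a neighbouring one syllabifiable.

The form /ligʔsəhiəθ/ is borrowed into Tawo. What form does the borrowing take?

pigeʔesəhiəθe

Substitution: /l/ → /p/, giving /pigʔsəhiəθ/.
The consonants /g/, /ʔ/, /θ/ cannot be parsed into a legal (C)V syllable (no codas are permitted; onsets are limited to one consonant).
Each unlicensed consonant becomes the onset of a new syllable: /g/ → /ge/, /ʔ/ → /ʔe/, /θ/ → /θe/.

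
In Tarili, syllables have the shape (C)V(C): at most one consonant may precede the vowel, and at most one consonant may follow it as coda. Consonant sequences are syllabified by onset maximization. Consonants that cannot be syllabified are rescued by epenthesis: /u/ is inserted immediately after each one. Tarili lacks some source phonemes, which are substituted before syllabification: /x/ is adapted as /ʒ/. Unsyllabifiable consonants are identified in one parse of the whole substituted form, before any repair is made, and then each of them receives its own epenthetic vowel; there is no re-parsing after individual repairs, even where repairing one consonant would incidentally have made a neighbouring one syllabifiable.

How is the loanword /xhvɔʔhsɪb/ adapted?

ʒuhuvɔʔhusɪb

Substitution: /x/ → /ʒ/, giving /ʒhvɔʔhsɪb/.
The consonants /ʒ/, /h/, /h/ cannot be parsed into a legal (C)V(C) syllable (at most one coda consonant is licensed; onsets are limited to one consonant).
Each unlicensed consonant becomes the onset of a new syllable: /ʒ/ → /ʒu/, /h/ → /hu/, /h/ → /hu/.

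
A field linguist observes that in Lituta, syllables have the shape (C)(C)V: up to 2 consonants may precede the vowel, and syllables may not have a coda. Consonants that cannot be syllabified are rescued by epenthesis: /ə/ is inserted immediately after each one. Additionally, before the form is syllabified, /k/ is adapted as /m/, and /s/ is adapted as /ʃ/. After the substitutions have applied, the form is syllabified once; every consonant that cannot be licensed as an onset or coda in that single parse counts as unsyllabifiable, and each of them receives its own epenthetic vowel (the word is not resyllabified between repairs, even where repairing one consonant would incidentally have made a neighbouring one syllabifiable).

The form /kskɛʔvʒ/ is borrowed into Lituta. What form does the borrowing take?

məʃmɛʔəvəʒə

Substitution: /k/ → /m/, /s/ → /ʃ/, giving /mʃmɛʔvʒ/.
Under (C)(C)V, the unsyllabifiable consonants are /m/, /ʔ/, /v/, /ʒ/ (no codas are permitted; onsets may contain at most 2 consonants).
Epenthesis after each stranded consonant: /m/ → /mə/, /ʔ/ → /ʔə/, /v/ → /və/, /ʒ/ → /ʒə/.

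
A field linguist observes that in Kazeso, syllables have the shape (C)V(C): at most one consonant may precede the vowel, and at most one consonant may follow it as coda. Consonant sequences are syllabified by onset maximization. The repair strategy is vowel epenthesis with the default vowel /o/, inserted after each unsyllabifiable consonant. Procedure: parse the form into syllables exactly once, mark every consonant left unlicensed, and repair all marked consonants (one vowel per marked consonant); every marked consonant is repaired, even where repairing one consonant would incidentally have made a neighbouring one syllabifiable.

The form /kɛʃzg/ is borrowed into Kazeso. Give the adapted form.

The consonants /z/, /g/ cannot be parsed into a legal (C)V(C) syllable (at most one coda consonant is licensed; onsets are limited to one consonant).
Inserting the epenthetic vowel yields /z/ → /zo/, /g/ → /go/.

kɛʃzogo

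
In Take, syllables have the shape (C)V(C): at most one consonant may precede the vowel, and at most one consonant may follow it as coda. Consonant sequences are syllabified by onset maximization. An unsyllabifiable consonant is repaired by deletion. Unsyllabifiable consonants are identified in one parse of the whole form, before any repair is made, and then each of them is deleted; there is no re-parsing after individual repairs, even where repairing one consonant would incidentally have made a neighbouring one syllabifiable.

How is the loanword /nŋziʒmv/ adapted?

ziʒ

The consonants /n/, /ŋ/, /m/, /v/ cannot be parsed into a legal (C)V(C) syllable (at most one coda consonant is licensed; onsets are limited to one consonant).
Deletion applies to /n/, /ŋ/, /m/, /v/.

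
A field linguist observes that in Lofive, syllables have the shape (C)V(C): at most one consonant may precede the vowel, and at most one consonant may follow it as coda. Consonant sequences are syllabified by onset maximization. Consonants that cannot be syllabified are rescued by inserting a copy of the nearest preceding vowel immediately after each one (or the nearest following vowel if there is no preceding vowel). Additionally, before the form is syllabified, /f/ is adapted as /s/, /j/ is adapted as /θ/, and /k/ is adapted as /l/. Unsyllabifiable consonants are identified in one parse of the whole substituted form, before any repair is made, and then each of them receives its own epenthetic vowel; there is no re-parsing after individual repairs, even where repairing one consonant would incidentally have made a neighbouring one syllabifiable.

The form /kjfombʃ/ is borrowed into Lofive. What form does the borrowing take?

Substitution: /k/ → /l/, /j/ → /θ/, /f/ → /s/, giving /lθsombʃ/.
Under (C)V(C), the unsyllabifiable consonants are /l/, /θ/, /b/, /ʃ/ (at most one coda consonant is licensed; onsets are limited to one consonant).
Epenthesis after each stranded consonant: /l/ → /lo/, /θ/ → /θo/, /b/ → /bo/, /ʃ/ → /ʃo/.

loθosomboʃo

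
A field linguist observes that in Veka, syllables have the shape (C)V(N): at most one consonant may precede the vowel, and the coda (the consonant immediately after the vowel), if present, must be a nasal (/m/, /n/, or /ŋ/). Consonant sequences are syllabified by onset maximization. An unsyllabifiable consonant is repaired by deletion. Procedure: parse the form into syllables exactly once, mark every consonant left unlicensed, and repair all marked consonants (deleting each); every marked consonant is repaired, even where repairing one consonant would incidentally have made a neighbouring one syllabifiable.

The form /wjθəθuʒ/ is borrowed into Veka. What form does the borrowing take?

The consonants /w/, /j/, /ʒ/ cannot be parsed into a legal (C)V(N) syllable (only a nasal (/m/, /n/, or /ŋ/) is licensed in coda position; onsets are limited to one consonant).
Each unlicensed consonant is deleted: /w/, /j/, /ʒ/.

θəθu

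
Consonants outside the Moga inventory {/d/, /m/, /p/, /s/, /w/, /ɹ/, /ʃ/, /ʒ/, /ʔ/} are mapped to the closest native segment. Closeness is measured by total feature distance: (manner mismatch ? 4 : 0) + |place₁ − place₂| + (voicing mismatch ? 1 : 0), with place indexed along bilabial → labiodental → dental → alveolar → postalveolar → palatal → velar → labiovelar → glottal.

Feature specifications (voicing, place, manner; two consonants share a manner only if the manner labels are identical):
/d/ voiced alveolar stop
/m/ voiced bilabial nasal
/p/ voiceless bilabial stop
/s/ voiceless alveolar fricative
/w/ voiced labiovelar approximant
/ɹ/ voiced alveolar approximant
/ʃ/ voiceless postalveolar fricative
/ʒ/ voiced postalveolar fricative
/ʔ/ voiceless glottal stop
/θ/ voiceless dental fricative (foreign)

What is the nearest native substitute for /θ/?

/s/ is closest: same manner (fricative), place distance 1 (dental→alveolar), same voicing; total 1. Next closest is /ʃ/ at distance 2.

s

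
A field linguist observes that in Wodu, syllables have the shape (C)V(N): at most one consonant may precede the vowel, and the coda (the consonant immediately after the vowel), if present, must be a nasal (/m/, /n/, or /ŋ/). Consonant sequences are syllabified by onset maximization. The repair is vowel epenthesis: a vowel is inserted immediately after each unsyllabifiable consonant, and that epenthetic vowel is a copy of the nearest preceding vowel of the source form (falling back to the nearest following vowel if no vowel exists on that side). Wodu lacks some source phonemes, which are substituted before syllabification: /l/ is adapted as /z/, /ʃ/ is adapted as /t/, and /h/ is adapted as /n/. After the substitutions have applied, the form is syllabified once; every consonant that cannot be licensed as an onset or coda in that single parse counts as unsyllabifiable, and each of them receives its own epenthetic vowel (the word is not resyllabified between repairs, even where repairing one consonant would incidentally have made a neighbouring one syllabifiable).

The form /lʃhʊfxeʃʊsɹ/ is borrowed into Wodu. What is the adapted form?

Substitution: /l/ → /z/, /ʃ/ → /t/, /h/ → /n/, giving /ztnʊfxetʊsɹ/.
The consonants /z/, /t/, /f/, /s/, /ɹ/ cannot be parsed into a legal (C)V(N) syllable (only a nasal (/m/, /n/, or /ŋ/) is licensed in coda position; onsets are limited to one consonant).
Each unlicensed consonant becomes the onset of a new syllable: /z/ → /zʊ/, /t/ → /tʊ/, /f/ → /fʊ/, /s/ → /sʊ/, /ɹ/ → /ɹʊ/.

zʊtʊnʊfʊxetʊsʊɹʊ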